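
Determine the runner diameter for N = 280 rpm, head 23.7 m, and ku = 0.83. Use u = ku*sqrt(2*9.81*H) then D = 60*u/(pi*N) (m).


u = 0.83 * sqrt(2*9.81*23.7) = 17.8979 m/s
D = 60 * 17.8979 / (pi * 280) = 1.2208 m


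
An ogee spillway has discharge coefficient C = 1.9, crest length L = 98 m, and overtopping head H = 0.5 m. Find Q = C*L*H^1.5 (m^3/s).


Q = 1.9 * 98 * 0.5^1.5 = 65.8316 m^3/s


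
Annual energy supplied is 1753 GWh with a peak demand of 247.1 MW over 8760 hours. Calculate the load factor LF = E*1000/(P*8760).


LF = 1753 * 1000 / (247.1 * 8760) = 0.8099


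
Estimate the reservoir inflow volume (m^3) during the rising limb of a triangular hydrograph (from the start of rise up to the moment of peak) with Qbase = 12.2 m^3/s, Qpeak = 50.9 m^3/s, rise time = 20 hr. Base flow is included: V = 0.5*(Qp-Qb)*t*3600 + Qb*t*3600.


V = 0.5*(50.9 - 12.2)*20*3600 + 12.2*20*3600 = 2.2716e+06 m^3


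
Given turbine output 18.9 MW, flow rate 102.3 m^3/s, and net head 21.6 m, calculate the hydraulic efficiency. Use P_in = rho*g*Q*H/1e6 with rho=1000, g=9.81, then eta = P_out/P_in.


P_in = 1000 * 9.81 * 102.3 * 21.6 / 1e6 = 21.6770 MW
eta = 18.9 / 21.6770 = 0.8719


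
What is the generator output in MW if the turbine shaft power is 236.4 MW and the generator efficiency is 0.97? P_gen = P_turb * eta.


P_gen = 236.4 * 0.97 = 229.3080 MW


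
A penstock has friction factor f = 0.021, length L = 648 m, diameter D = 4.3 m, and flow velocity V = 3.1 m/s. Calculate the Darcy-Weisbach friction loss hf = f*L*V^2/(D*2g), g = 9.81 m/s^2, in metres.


hf = 0.021 * 648 * 3.1^2 / (4.3 * 2 * 9.81) = 1.5501 m


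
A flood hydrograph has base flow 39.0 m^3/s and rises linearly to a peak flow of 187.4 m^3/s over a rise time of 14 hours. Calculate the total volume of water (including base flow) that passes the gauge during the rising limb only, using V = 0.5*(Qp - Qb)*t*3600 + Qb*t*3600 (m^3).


V = 0.5*(187.4 - 39.0)*14*3600 + 39.0*14*3600 = 5.7053e+06 m^3


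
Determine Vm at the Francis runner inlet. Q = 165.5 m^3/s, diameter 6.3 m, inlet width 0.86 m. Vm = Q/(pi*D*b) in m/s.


Vm = 165.5 / (pi * 6.3 * 0.86) = 9.7232 m/s


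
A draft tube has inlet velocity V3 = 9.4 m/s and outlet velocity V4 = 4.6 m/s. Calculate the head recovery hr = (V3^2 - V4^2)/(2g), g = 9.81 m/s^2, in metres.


hr = (9.4^2 - 4.6^2) / (2*9.81) = 3.4251 m


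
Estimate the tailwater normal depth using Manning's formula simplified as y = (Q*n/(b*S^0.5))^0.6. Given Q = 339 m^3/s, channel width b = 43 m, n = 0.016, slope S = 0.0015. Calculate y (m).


y = (339 * 0.016 / (43 * 0.0015^0.5))^0.6 = 2.0309 m


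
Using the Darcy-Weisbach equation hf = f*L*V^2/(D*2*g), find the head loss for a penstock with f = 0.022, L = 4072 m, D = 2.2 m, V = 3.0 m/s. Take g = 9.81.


hf = 0.022 * 4072 * 3.0^2 / (2.2 * 2 * 9.81) = 18.6789 m


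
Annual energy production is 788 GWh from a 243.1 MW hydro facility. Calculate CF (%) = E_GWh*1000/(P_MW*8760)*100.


CF = 788 * 1000 / (243.1 * 8760) * 100 = 37.0030 %


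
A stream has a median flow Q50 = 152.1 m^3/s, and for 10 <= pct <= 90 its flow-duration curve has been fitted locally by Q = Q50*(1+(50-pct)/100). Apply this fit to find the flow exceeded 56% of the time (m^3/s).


Q = 152.1 * (1 + (50 - 56)/100) = 142.9740 m^3/s


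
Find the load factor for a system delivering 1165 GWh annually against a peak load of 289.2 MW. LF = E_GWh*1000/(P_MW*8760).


LF = 1165 * 1000 / (289.2 * 8760) = 0.4599


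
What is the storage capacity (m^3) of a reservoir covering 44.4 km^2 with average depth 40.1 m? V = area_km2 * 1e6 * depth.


V = 44.4 * 1e6 * 40.1 = 1.7804e+09 m^3


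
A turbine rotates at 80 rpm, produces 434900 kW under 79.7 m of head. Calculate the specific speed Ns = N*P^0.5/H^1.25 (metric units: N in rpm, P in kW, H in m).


Ns = 80 * 434900^0.5 / 79.7^1.25 = 221.5449


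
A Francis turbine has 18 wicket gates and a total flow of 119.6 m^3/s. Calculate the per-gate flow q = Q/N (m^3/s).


q = 119.6 / 18 = 6.6444 m^3/s


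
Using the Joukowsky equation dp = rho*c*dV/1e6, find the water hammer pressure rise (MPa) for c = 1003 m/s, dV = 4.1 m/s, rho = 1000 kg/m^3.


dp = 1000 * 1003 * 4.1 / 1e6 = 4.1123 MPa


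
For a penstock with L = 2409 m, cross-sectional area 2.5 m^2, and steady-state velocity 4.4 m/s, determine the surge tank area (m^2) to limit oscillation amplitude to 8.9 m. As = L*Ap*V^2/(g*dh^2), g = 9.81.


As = 2409 * 2.5 * 4.4^2 / (9.81 * 8.9^2) = 150.0490 m^2


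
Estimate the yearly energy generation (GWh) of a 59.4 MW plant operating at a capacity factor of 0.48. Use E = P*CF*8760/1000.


E = 59.4 * 0.48 * 8760 / 1000 = 249.7651 GWh


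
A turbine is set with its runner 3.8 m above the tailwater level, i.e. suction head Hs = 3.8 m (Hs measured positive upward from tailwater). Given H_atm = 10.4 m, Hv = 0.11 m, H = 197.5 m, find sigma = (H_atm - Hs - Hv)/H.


sigma = (10.4 - 3.8 - 0.11) / 197.5 = 0.0329


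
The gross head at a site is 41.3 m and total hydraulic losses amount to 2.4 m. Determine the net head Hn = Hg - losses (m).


Hn = 41.3 - 2.4 = 38.9000 m


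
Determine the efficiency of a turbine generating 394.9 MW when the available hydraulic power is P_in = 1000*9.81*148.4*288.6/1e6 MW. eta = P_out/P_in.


P_in = 1000 * 9.81 * 148.4 * 288.6 / 1e6 = 420.1450 MW
eta = 394.9 / 420.1450 = 0.9399


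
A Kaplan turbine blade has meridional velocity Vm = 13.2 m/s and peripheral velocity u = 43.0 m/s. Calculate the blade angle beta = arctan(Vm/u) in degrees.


beta = arctan(13.2 / 43.0) = 17.0653 degrees


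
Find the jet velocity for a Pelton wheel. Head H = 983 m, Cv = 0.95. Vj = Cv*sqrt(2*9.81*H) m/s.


Vj = 0.95 * sqrt(2*9.81*983) = 131.9319 m/s


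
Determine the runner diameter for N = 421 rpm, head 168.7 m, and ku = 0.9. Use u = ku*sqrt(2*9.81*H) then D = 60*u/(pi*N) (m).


u = 0.9 * sqrt(2*9.81*168.7) = 51.7785 m/s
D = 60 * 51.7785 / (pi * 421) = 2.3489 m


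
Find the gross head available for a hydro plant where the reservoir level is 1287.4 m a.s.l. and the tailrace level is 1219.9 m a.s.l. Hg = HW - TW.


Hg = 1287.4 - 1219.9 = 67.5000 m


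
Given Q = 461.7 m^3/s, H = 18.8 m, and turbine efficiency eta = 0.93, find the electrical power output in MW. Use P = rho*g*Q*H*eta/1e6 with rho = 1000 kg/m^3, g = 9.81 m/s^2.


P = 1000 * 9.81 * 461.7 * 18.8 * 0.93 / 1e6 = 79.1899 MW


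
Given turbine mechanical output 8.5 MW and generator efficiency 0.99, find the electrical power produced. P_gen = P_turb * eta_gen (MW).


P_gen = 8.5 * 0.99 = 8.4150 MW


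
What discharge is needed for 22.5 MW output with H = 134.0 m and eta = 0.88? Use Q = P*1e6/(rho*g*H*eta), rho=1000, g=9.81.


Q = 22.5 * 1e6 / (1000 * 9.81 * 134.0 * 0.88) = 19.4503 m^3/s


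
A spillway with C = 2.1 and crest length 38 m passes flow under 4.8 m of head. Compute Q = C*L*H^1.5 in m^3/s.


Q = 2.1 * 38 * 4.8^1.5 = 839.1986 m^3/s


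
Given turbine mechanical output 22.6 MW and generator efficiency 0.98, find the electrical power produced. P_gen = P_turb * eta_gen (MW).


P_gen = 22.6 * 0.98 = 22.1480 MW


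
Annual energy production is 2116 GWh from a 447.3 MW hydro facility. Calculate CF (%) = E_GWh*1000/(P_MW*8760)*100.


CF = 2116 * 1000 / (447.3 * 8760) * 100 = 54.0023 %


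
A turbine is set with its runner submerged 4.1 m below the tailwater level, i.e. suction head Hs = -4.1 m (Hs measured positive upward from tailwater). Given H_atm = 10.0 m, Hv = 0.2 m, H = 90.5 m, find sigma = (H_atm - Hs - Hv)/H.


sigma = (10.0 - (-4.1) - 0.2) / 90.5 = 0.1536


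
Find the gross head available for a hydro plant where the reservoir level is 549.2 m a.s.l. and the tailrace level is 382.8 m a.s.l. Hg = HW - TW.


Hg = 549.2 - 382.8 = 166.4000 m


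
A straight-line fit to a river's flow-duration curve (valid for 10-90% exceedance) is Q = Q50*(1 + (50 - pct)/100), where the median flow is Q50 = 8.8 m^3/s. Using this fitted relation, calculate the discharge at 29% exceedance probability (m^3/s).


Q = 8.8 * (1 + (50 - 29)/100) = 10.6480 m^3/s


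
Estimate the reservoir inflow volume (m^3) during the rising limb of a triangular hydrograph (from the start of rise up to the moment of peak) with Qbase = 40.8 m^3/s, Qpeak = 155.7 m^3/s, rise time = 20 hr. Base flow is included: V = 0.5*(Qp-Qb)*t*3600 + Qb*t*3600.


V = 0.5*(155.7 - 40.8)*20*3600 + 40.8*20*3600 = 7.0740e+06 m^3


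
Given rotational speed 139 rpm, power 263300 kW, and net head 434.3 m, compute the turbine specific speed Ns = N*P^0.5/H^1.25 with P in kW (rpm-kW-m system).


Ns = 139 * 263300^0.5 / 434.3^1.25 = 35.9752


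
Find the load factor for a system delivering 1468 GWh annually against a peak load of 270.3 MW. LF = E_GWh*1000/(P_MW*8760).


LF = 1468 * 1000 / (270.3 * 8760) = 0.6200


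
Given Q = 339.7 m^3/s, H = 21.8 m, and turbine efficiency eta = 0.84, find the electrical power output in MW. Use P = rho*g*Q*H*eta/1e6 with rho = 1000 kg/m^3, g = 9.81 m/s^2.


P = 1000 * 9.81 * 339.7 * 21.8 * 0.84 / 1e6 = 61.0240 MW


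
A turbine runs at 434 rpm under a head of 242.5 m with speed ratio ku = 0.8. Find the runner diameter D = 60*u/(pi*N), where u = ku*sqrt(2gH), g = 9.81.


u = 0.8 * sqrt(2*9.81*242.5) = 55.1817 m/s
D = 60 * 55.1817 / (pi * 434) = 2.4283 m


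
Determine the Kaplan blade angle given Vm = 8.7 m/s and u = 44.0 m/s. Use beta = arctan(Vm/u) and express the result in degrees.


beta = arctan(8.7 / 44.0) = 11.1847 degrees


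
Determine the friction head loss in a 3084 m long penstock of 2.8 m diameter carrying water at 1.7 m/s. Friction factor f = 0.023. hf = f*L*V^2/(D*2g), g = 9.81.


hf = 0.023 * 3084 * 1.7^2 / (2.8 * 2 * 9.81) = 3.7315 m


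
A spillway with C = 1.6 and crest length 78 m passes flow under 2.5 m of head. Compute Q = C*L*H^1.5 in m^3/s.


Q = 1.6 * 78 * 2.5^1.5 = 493.3153 m^3/s


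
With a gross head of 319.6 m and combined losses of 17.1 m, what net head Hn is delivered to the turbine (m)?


Hn = 319.6 - 17.1 = 302.5000 m


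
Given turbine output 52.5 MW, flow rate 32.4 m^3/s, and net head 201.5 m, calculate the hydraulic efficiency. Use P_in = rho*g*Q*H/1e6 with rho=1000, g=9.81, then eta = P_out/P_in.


P_in = 1000 * 9.81 * 32.4 * 201.5 / 1e6 = 64.0456 MW
eta = 52.5 / 64.0456 = 0.8197


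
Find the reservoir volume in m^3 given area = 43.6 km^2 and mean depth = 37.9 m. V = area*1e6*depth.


V = 43.6 * 1e6 * 37.9 = 1.6524e+09 m^3


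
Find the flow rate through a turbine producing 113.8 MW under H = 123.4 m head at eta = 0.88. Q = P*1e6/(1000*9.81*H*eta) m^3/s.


Q = 113.8 * 1e6 / (1000 * 9.81 * 123.4 * 0.88) = 106.8256 m^3/s


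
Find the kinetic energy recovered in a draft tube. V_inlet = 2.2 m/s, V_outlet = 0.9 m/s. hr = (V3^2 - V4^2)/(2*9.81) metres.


hr = (2.2^2 - 0.9^2) / (2*9.81) = 0.2054 m


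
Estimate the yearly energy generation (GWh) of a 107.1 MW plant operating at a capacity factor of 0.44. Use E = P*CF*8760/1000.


E = 107.1 * 0.44 * 8760 / 1000 = 412.8062 GWh


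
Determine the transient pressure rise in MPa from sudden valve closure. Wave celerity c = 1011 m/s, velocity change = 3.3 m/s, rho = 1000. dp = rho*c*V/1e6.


dp = 1000 * 1011 * 3.3 / 1e6 = 3.3363 MPa


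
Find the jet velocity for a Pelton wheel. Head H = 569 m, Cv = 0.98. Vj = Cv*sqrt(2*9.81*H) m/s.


Vj = 0.98 * sqrt(2*9.81*569) = 103.5456 m/s


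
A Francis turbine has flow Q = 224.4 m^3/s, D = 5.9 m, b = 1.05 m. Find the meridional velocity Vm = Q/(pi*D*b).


Vm = 224.4 / (pi * 5.9 * 1.05) = 11.5301 m/s


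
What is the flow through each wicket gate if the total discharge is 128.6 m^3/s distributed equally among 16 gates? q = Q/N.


q = 128.6 / 16 = 8.0375 m^3/s


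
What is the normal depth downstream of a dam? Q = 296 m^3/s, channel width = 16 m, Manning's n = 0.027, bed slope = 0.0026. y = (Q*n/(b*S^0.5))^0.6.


y = (296 * 0.027 / (16 * 0.0026^0.5))^0.6 = 3.9321 m


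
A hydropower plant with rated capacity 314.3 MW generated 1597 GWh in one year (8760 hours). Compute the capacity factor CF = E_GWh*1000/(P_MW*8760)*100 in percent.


CF = 1597 * 1000 / (314.3 * 8760) * 100 = 58.0038 %


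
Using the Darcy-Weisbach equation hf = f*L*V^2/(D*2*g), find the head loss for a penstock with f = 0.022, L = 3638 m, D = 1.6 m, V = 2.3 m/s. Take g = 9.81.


hf = 0.022 * 3638 * 2.3^2 / (1.6 * 2 * 9.81) = 13.4872 m


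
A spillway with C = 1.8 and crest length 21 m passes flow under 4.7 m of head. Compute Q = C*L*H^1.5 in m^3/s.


Q = 1.8 * 21 * 4.7^1.5 = 385.1577 m^3/s


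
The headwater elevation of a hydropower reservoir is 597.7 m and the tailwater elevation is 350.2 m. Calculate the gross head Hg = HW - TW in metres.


Hg = 597.7 - 350.2 = 247.5000 m


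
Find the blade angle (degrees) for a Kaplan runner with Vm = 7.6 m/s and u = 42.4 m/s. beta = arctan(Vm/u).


beta = arctan(7.6 / 42.4) = 10.1621 degrees


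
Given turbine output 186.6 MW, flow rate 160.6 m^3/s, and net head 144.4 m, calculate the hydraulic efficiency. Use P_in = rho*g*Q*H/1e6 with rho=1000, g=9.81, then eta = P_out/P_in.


P_in = 1000 * 9.81 * 160.6 * 144.4 / 1e6 = 227.5002 MW
eta = 186.6 / 227.5002 = 0.8202


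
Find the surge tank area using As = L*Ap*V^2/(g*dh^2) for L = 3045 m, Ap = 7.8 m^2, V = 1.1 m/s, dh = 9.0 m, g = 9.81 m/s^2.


As = 3045 * 7.8 * 1.1^2 / (9.81 * 9.0^2) = 36.1671 m^2


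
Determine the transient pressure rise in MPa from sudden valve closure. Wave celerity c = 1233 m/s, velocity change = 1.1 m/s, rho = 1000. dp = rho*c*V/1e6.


dp = 1000 * 1233 * 1.1 / 1e6 = 1.3563 MPa


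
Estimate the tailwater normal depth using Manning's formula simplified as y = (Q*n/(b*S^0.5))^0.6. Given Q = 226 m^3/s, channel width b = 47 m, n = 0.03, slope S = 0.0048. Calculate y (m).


y = (226 * 0.03 / (47 * 0.0048^0.5))^0.6 = 1.5528 m


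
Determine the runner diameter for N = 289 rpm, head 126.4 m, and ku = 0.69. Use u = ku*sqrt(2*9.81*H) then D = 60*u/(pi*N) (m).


u = 0.69 * sqrt(2*9.81*126.4) = 34.3615 m/s
D = 60 * 34.3615 / (pi * 289) = 2.2708 m


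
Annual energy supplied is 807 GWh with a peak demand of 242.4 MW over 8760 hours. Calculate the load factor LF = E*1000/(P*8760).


LF = 807 * 1000 / (242.4 * 8760) = 0.3800


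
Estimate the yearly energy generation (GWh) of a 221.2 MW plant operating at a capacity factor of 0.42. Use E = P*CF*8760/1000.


E = 221.2 * 0.42 * 8760 / 1000 = 813.8390 GWh


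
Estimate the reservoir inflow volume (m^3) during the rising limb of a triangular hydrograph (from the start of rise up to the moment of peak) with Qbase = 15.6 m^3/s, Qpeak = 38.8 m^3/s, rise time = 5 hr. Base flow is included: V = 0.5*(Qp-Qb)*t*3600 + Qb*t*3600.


V = 0.5*(38.8 - 15.6)*5*3600 + 15.6*5*3600 = 489600.0000 m^3


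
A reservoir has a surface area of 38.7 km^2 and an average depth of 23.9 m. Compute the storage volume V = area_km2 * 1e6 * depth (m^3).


V = 38.7 * 1e6 * 23.9 = 9.2493e+08 m^3


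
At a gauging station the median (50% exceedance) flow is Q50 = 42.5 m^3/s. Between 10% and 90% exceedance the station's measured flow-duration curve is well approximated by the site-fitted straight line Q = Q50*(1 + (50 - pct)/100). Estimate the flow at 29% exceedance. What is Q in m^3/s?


Q = 42.5 * (1 + (50 - 29)/100) = 51.4250 m^3/s


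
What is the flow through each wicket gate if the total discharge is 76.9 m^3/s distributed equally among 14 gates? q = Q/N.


q = 76.9 / 14 = 5.4929 m^3/s


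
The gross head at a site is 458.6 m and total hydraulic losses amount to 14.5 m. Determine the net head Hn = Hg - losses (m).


Hn = 458.6 - 14.5 = 444.1000 m


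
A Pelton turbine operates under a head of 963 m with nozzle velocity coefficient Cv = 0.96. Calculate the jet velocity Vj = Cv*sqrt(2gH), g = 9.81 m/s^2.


Vj = 0.96 * sqrt(2*9.81*963) = 131.9574 m/s


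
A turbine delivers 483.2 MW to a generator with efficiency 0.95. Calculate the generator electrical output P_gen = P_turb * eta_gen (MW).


P_gen = 483.2 * 0.95 = 459.0400 MW


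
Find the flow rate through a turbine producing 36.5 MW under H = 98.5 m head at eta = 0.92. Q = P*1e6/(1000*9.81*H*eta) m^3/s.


Q = 36.5 * 1e6 / (1000 * 9.81 * 98.5 * 0.92) = 41.0582 m^3/s


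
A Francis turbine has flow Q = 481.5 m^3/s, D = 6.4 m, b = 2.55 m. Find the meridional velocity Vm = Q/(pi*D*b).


Vm = 481.5 / (pi * 6.4 * 2.55) = 9.3913 m/s


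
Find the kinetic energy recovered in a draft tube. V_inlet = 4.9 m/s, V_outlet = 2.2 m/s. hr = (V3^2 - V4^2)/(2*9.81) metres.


hr = (4.9^2 - 2.2^2) / (2*9.81) = 0.9771 m


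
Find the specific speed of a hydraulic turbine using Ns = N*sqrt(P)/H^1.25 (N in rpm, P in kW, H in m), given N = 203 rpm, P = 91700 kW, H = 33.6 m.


Ns = 203 * 91700^0.5 / 33.6^1.25 = 759.9003


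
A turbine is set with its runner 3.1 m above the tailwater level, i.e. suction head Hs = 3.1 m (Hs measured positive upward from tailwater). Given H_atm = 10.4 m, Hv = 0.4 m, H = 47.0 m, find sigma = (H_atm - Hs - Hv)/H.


sigma = (10.4 - 3.1 - 0.4) / 47.0 = 0.1468


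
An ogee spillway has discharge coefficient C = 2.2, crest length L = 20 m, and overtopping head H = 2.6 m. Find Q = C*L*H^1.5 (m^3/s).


Q = 2.2 * 20 * 2.6^1.5 = 184.4645 m^3/s


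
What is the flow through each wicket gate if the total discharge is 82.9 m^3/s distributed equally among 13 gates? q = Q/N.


q = 82.9 / 13 = 6.3769 m^3/s


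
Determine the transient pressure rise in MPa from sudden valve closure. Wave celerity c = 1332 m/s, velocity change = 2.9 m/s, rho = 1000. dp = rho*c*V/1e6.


dp = 1000 * 1332 * 2.9 / 1e6 = 3.8628 MPa


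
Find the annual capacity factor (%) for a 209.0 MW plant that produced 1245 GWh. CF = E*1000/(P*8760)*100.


CF = 1245 * 1000 / (209.0 * 8760) * 100 = 68.0016 %


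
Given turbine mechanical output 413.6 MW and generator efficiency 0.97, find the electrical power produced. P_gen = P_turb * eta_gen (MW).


P_gen = 413.6 * 0.97 = 401.1920 MW


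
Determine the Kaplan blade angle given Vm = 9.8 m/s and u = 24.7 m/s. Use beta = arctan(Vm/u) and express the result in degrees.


beta = arctan(9.8 / 24.7) = 21.6413 degrees


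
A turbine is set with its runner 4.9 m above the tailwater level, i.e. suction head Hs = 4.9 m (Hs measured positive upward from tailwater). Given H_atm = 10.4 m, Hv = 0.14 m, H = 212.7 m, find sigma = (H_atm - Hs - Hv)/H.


sigma = (10.4 - 4.9 - 0.14) / 212.7 = 0.0252


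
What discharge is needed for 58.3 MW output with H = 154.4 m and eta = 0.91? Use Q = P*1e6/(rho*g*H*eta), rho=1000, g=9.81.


Q = 58.3 * 1e6 / (1000 * 9.81 * 154.4 * 0.91) = 42.2971 m^3/s


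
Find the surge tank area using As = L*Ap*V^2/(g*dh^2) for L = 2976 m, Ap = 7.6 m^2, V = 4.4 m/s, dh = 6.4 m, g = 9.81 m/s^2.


As = 2976 * 7.6 * 4.4^2 / (9.81 * 6.4^2) = 1089.7401 m^2


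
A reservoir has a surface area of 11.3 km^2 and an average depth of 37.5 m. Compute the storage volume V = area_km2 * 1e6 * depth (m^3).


V = 11.3 * 1e6 * 37.5 = 4.2375e+08 m^3


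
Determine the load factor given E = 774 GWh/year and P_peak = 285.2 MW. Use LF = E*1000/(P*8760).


LF = 774 * 1000 / (285.2 * 8760) = 0.3098


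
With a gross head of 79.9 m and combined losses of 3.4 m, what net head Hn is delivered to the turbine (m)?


Hn = 79.9 - 3.4 = 76.5000 m


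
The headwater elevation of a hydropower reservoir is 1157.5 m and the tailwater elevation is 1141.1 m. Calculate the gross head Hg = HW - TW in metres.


Hg = 1157.5 - 1141.1 = 16.4000 m


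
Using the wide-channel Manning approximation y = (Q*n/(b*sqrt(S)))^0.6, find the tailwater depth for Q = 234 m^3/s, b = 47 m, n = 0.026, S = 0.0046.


y = (234 * 0.026 / (47 * 0.0046^0.5))^0.6 = 1.4738 m


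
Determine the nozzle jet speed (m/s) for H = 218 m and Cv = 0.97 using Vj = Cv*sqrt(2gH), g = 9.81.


Vj = 0.97 * sqrt(2*9.81*218) = 63.4380 m/s


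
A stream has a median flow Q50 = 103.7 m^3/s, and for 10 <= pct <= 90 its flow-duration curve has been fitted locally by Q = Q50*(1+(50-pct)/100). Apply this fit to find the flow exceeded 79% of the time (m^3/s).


Q = 103.7 * (1 + (50 - 79)/100) = 73.6270 m^3/s


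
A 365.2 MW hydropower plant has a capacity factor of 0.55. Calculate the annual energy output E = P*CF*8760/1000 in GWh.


E = 365.2 * 0.55 * 8760 / 1000 = 1759.5336 GWh


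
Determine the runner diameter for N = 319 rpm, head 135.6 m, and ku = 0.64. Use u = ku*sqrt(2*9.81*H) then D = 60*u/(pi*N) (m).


u = 0.64 * sqrt(2*9.81*135.6) = 33.0110 m/s
D = 60 * 33.0110 / (pi * 319) = 1.9764 m


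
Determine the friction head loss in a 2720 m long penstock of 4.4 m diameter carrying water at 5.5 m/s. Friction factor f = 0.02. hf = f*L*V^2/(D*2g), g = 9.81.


hf = 0.02 * 2720 * 5.5^2 / (4.4 * 2 * 9.81) = 19.0622 m


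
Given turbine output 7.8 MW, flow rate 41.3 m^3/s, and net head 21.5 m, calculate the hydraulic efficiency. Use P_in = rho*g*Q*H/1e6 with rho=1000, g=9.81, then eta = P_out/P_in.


P_in = 1000 * 9.81 * 41.3 * 21.5 / 1e6 = 8.7108 MW
eta = 7.8 / 8.7108 = 0.8954


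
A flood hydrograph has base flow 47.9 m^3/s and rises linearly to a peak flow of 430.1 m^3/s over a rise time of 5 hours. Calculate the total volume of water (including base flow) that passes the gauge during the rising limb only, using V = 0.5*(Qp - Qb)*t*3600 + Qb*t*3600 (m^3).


V = 0.5*(430.1 - 47.9)*5*3600 + 47.9*5*3600 = 4.3020e+06 m^3


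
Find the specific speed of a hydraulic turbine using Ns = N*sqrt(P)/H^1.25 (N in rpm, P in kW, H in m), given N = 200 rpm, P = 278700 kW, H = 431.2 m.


Ns = 200 * 278700^0.5 / 431.2^1.25 = 53.7341


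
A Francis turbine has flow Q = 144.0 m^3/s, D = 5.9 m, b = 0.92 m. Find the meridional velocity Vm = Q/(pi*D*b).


Vm = 144.0 / (pi * 5.9 * 0.92) = 8.4445 m/s


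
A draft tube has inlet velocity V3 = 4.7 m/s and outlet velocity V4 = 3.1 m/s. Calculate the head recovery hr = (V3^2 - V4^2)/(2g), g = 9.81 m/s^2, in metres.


hr = (4.7^2 - 3.1^2) / (2*9.81) = 0.6361 m


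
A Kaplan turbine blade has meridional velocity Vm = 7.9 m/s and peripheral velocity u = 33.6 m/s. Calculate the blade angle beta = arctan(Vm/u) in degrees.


beta = arctan(7.9 / 33.6) = 13.2310 degrees


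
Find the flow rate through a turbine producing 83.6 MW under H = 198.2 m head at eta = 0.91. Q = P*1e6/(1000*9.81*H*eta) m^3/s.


Q = 83.6 * 1e6 / (1000 * 9.81 * 198.2 * 0.91) = 47.2490 m^3/s


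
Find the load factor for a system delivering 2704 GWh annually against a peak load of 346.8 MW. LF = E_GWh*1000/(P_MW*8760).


LF = 2704 * 1000 / (346.8 * 8760) = 0.8901


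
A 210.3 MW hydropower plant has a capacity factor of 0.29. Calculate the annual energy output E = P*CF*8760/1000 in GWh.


E = 210.3 * 0.29 * 8760 / 1000 = 534.2461 GWh


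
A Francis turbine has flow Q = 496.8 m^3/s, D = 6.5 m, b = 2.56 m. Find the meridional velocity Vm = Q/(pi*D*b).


Vm = 496.8 / (pi * 6.5 * 2.56) = 9.5034 m/s


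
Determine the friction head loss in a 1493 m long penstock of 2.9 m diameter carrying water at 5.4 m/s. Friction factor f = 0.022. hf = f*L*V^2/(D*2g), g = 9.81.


hf = 0.022 * 1493 * 5.4^2 / (2.9 * 2 * 9.81) = 16.8334 m


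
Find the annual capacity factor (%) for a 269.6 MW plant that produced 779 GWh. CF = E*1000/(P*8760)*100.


CF = 779 * 1000 / (269.6 * 8760) * 100 = 32.9848 %


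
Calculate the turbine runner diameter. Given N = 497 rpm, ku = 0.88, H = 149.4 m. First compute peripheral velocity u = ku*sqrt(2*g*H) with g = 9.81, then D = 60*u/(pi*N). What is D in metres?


u = 0.88 * sqrt(2*9.81*149.4) = 47.6439 m/s
D = 60 * 47.6439 / (pi * 497) = 1.8308 m


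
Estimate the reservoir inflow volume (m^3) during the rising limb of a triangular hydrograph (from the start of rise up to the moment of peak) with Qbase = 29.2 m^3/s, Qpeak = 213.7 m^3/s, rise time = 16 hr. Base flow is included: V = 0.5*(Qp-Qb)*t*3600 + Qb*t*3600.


V = 0.5*(213.7 - 29.2)*16*3600 + 29.2*16*3600 = 6.9955e+06 m^3


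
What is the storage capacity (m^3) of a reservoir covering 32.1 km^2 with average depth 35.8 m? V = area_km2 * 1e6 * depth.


V = 32.1 * 1e6 * 35.8 = 1.1492e+09 m^3


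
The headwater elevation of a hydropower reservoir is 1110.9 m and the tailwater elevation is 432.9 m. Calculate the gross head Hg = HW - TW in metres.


Hg = 1110.9 - 432.9 = 678.0000 m


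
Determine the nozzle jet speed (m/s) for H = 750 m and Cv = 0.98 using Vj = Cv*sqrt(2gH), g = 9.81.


Vj = 0.98 * sqrt(2*9.81*750) = 118.8793 m/s


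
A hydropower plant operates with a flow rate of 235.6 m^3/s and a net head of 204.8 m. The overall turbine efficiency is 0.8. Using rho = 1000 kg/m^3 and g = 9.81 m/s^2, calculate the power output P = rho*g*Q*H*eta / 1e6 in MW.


P = 1000 * 9.81 * 235.6 * 204.8 * 0.8 / 1e6 = 378.6729 MW


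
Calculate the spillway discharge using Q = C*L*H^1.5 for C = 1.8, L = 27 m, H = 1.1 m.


Q = 1.8 * 27 * 1.1^1.5 = 56.0693 m^3/s


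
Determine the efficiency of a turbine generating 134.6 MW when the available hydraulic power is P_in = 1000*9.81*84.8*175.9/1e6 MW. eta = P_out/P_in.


P_in = 1000 * 9.81 * 84.8 * 175.9 / 1e6 = 146.3291 MW
eta = 134.6 / 146.3291 = 0.9198


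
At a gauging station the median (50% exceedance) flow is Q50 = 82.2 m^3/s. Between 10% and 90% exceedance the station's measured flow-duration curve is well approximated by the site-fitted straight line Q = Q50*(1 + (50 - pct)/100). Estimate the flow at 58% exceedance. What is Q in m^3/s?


Q = 82.2 * (1 + (50 - 58)/100) = 75.6240 m^3/s


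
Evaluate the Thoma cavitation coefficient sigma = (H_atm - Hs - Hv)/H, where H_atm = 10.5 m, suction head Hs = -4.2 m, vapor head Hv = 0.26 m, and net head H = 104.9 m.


sigma = (10.5 - (-4.2) - 0.26) / 104.9 = 0.1377


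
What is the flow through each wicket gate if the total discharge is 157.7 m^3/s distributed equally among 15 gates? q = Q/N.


q = 157.7 / 15 = 10.5133 m^3/s


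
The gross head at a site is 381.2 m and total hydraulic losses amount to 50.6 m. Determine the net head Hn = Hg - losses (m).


Hn = 381.2 - 50.6 = 330.6000 m


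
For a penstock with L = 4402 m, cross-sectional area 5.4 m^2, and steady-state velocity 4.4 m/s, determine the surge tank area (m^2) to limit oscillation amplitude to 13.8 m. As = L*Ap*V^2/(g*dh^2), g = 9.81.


As = 4402 * 5.4 * 4.4^2 / (9.81 * 13.8^2) = 246.3326 m^2


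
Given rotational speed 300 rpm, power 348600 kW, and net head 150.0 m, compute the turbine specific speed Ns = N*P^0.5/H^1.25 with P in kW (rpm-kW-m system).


Ns = 300 * 348600^0.5 / 150.0^1.25 = 337.4200


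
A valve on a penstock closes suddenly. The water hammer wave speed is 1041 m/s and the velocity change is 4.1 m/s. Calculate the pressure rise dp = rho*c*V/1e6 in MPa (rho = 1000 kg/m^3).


dp = 1000 * 1041 * 4.1 / 1e6 = 4.2681 MPa


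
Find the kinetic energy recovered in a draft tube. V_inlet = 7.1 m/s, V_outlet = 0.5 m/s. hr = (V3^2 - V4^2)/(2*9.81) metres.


hr = (7.1^2 - 0.5^2) / (2*9.81) = 2.5566 m


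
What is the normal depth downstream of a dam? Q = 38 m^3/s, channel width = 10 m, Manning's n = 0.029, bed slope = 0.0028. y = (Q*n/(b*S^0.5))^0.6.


y = (38 * 0.029 / (10 * 0.0028^0.5))^0.6 = 1.5530 m


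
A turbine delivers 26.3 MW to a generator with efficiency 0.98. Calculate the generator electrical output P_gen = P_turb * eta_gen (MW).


P_gen = 26.3 * 0.98 = 25.7740 MW


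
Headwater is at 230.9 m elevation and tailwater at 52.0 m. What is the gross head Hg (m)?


Hg = 230.9 - 52.0 = 178.9000 m


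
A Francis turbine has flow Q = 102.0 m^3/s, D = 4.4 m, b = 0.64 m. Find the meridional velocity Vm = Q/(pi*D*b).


Vm = 102.0 / (pi * 4.4 * 0.64) = 11.5297 m/s


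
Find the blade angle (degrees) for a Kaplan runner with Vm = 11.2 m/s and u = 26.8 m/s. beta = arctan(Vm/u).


beta = arctan(11.2 / 26.8) = 22.6806 degrees


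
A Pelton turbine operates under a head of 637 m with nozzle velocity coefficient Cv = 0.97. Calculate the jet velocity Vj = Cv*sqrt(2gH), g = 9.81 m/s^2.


Vj = 0.97 * sqrt(2*9.81*637) = 108.4404 m/s


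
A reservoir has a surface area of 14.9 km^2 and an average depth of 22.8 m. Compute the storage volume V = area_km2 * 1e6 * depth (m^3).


V = 14.9 * 1e6 * 22.8 = 3.3972e+08 m^3


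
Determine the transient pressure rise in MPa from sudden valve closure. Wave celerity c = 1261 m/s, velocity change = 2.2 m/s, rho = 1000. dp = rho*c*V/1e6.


dp = 1000 * 1261 * 2.2 / 1e6 = 2.7742 MPa


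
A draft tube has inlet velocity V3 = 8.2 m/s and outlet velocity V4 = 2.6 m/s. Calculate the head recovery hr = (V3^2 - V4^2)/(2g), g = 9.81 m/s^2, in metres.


hr = (8.2^2 - 2.6^2) / (2*9.81) = 3.0826 m


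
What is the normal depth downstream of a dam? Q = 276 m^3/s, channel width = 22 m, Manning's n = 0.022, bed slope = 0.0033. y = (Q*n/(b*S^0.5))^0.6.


y = (276 * 0.022 / (22 * 0.0033^0.5))^0.6 = 2.5644 m


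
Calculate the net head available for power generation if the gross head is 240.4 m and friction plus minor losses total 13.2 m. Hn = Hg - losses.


Hn = 240.4 - 13.2 = 227.2000 m


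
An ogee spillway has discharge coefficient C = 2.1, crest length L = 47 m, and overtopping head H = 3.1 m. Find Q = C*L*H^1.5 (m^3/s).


Q = 2.1 * 47 * 3.1^1.5 = 538.7158 m^3/s


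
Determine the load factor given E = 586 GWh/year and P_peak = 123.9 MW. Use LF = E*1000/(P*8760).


LF = 586 * 1000 / (123.9 * 8760) = 0.5399


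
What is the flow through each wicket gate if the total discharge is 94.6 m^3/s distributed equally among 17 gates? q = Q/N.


q = 94.6 / 17 = 5.5647 m^3/s


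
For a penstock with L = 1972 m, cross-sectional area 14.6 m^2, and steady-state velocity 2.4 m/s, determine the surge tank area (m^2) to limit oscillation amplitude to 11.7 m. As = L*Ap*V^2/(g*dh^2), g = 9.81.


As = 1972 * 14.6 * 2.4^2 / (9.81 * 11.7^2) = 123.4928 m^2


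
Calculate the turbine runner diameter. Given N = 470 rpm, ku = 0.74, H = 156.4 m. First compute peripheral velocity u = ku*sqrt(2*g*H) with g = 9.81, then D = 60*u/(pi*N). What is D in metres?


u = 0.74 * sqrt(2*9.81*156.4) = 40.9920 m/s
D = 60 * 40.9920 / (pi * 470) = 1.6657 m


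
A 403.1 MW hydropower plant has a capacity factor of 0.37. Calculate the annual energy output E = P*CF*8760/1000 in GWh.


E = 403.1 * 0.37 * 8760 / 1000 = 1306.5277 GWh


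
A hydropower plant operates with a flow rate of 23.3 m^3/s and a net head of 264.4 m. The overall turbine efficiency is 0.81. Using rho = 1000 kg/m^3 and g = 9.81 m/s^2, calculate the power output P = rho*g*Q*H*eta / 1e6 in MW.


P = 1000 * 9.81 * 23.3 * 264.4 * 0.81 / 1e6 = 48.9521 MW


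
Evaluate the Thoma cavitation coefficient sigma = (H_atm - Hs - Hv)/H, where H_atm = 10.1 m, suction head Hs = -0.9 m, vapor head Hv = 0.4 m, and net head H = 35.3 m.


sigma = (10.1 - (-0.9) - 0.4) / 35.3 = 0.3003


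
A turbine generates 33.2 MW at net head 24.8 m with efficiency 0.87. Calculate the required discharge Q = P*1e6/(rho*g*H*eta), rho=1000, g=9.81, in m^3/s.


Q = 33.2 * 1e6 / (1000 * 9.81 * 24.8 * 0.87) = 156.8549 m^3/s


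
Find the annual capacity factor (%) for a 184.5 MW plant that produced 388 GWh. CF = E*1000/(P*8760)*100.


CF = 388 * 1000 / (184.5 * 8760) * 100 = 24.0066 %


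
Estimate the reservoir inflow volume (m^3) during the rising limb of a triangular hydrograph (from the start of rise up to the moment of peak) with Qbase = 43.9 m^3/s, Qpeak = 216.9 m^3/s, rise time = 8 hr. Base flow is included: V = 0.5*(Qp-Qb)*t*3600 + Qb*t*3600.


V = 0.5*(216.9 - 43.9)*8*3600 + 43.9*8*3600 = 3.7555e+06 m^3


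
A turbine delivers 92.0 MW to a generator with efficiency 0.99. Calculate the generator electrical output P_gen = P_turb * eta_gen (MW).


P_gen = 92.0 * 0.99 = 91.0800 MW


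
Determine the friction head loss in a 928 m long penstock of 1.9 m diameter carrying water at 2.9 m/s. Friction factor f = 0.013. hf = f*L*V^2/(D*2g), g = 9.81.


hf = 0.013 * 928 * 2.9^2 / (1.9 * 2 * 9.81) = 2.7217 m


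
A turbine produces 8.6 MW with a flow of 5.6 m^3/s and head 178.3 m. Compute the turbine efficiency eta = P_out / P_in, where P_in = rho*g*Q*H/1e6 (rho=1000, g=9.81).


P_in = 1000 * 9.81 * 5.6 * 178.3 / 1e6 = 9.7951 MW
eta = 8.6 / 9.7951 = 0.8780


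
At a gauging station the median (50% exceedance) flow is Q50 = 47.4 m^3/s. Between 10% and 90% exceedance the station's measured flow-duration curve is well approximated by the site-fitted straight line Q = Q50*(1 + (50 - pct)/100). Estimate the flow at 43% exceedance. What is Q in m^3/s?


Q = 47.4 * (1 + (50 - 43)/100) = 50.7180 m^3/s


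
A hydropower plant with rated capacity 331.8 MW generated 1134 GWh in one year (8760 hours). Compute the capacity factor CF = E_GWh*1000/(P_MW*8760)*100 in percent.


CF = 1134 * 1000 / (331.8 * 8760) * 100 = 39.0151 %


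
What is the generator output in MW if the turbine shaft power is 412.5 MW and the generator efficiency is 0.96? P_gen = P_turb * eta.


P_gen = 412.5 * 0.96 = 396.0000 MW


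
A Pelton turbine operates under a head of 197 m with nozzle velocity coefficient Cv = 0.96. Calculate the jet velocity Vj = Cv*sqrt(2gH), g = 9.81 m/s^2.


Vj = 0.96 * sqrt(2*9.81*197) = 59.6834 m/s


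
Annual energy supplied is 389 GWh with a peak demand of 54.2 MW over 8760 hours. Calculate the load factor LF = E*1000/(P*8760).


LF = 389 * 1000 / (54.2 * 8760) = 0.8193


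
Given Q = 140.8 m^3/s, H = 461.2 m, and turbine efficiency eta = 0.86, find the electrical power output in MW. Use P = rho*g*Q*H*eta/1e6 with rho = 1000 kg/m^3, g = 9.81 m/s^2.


P = 1000 * 9.81 * 140.8 * 461.2 * 0.86 / 1e6 = 547.8472 MW


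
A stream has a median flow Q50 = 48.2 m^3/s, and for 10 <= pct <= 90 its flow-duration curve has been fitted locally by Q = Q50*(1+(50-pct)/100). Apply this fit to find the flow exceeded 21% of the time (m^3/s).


Q = 48.2 * (1 + (50 - 21)/100) = 62.1780 m^3/s


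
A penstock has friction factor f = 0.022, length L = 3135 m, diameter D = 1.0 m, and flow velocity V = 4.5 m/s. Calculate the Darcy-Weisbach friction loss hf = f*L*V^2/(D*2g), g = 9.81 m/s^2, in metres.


hf = 0.022 * 3135 * 4.5^2 / (1.0 * 2 * 9.81) = 71.1846 m


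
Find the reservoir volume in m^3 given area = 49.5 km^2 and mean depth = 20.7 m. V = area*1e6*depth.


V = 49.5 * 1e6 * 20.7 = 1.0246e+09 m^3


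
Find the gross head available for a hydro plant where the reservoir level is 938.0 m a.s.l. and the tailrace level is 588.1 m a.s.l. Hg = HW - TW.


Hg = 938.0 - 588.1 = 349.9000 m


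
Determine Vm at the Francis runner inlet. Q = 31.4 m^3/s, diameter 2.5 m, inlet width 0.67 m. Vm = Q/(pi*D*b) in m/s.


Vm = 31.4 / (pi * 2.5 * 0.67) = 5.9671 m/s


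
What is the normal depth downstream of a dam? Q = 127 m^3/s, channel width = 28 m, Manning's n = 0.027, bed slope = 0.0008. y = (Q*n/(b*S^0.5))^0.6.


y = (127 * 0.027 / (28 * 0.0008^0.5))^0.6 = 2.4092 m


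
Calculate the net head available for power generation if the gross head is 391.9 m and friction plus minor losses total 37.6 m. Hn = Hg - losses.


Hn = 391.9 - 37.6 = 354.3000 m


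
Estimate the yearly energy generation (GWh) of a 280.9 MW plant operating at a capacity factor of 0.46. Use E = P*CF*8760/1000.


E = 280.9 * 0.46 * 8760 / 1000 = 1131.9146 GWh


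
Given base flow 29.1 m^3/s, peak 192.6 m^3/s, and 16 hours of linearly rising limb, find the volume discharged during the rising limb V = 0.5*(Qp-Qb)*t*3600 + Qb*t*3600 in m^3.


V = 0.5*(192.6 - 29.1)*16*3600 + 29.1*16*3600 = 6.3850e+06 m^3


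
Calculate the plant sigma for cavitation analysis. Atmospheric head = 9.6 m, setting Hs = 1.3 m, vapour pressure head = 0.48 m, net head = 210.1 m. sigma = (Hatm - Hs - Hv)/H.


sigma = (9.6 - 1.3 - 0.48) / 210.1 = 0.0372


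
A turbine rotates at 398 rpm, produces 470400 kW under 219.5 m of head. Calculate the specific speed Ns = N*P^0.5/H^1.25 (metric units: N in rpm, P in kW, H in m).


Ns = 398 * 470400^0.5 / 219.5^1.25 = 323.0900


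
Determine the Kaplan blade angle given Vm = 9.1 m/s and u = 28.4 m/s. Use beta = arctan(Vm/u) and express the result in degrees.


beta = arctan(9.1 / 28.4) = 17.7666 degrees


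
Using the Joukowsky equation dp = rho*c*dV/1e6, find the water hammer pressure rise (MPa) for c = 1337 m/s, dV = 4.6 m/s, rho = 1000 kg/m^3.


dp = 1000 * 1337 * 4.6 / 1e6 = 6.1502 MPa


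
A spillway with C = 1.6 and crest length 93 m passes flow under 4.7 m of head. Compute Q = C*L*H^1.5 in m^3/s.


Q = 1.6 * 93 * 4.7^1.5 = 1516.1764 m^3/s


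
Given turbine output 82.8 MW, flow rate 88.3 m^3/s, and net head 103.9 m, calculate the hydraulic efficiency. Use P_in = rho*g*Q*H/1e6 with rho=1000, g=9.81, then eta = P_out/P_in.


P_in = 1000 * 9.81 * 88.3 * 103.9 / 1e6 = 90.0006 MW
eta = 82.8 / 90.0006 = 0.9200


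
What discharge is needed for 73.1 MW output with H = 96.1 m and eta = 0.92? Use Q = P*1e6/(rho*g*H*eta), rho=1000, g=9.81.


Q = 73.1 * 1e6 / (1000 * 9.81 * 96.1 * 0.92) = 84.2825 m^3/s


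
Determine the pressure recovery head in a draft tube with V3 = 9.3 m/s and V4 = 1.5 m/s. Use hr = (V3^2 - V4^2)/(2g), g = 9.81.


hr = (9.3^2 - 1.5^2) / (2*9.81) = 4.2936 m


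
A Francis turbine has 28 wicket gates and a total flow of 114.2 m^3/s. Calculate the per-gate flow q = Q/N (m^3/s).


q = 114.2 / 28 = 4.0786 m^3/s


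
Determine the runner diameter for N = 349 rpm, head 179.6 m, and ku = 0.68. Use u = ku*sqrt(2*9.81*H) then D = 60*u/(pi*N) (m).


u = 0.68 * sqrt(2*9.81*179.6) = 40.3656 m/s
D = 60 * 40.3656 / (pi * 349) = 2.2090 m


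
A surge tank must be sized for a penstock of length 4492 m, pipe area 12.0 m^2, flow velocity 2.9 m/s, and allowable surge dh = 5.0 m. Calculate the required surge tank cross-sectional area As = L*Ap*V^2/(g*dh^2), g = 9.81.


As = 4492 * 12.0 * 2.9^2 / (9.81 * 5.0^2) = 1848.4511 m^2


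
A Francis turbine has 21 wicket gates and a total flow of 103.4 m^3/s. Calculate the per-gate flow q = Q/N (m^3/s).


q = 103.4 / 21 = 4.9238 m^3/s


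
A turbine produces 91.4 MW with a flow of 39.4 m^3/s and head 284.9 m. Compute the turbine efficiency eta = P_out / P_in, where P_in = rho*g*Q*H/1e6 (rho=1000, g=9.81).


P_in = 1000 * 9.81 * 39.4 * 284.9 / 1e6 = 110.1178 MW
eta = 91.4 / 110.1178 = 0.8300


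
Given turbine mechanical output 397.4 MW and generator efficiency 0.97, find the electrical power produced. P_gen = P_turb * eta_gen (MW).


P_gen = 397.4 * 0.97 = 385.4780 MW


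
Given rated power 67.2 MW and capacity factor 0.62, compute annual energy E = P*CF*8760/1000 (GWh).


E = 67.2 * 0.62 * 8760 / 1000 = 364.9766 GWh


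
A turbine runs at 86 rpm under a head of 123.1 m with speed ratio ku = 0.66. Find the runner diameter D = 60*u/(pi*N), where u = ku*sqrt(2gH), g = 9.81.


u = 0.66 * sqrt(2*9.81*123.1) = 32.4356 m/s
D = 60 * 32.4356 / (pi * 86) = 7.2032 m


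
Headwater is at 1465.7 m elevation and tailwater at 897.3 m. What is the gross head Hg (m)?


Hg = 1465.7 - 897.3 = 568.4000 m


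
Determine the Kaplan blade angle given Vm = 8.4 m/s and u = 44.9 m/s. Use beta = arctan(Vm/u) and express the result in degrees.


beta = arctan(8.4 / 44.9) = 10.5965 degrees


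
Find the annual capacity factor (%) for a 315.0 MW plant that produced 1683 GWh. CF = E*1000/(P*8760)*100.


CF = 1683 * 1000 / (315.0 * 8760) * 100 = 60.9915 %
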